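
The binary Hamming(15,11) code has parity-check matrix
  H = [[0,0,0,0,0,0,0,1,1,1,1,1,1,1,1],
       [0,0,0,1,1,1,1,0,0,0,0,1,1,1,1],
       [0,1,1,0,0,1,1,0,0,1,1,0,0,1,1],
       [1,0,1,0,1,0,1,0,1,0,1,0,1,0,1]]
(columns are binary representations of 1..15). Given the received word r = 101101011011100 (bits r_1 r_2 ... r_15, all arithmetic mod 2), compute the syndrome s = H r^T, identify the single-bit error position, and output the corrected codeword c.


s = (1, 0, 1, 1)^T, error position = 11, corrected codeword c = 101101011001100

Compute s = H r^T mod 2 one row at a time:
  s_1 = 1 + 1 + 0 + 1 + 1 + 1 + 0 + 0 = 5 ≡ 1 (mod 2).
  s_2 = 1 + 0 + 1 + 0 + 1 + 1 + 0 + 0 = 4 ≡ 0 (mod 2).
  s_3 = 0 + 1 + 1 + 0 + 0 + 1 + 0 + 0 = 3 ≡ 1 (mod 2).
  s_4 = 1 + 1 + 0 + 0 + 1 + 1 + 1 + 0 = 5 ≡ 1 (mod 2).
s = (1, 0, 1, 1)^T — this equals column 11 of H (binary 1011), so error is at position 11.
Correct: flip bit 11 of r = 101101011011100 to get c = 101101011001100.


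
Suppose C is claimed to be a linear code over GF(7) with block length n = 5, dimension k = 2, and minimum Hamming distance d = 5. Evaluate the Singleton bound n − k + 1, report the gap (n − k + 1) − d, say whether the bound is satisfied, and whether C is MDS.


Singleton RHS = n − k + 1 = 4, slack = -1, bound violated (no such code; not MDS).

Singleton bound: d ≤ n − k + 1.
Here n = 5, k = 2, so n − k + 1 = 4.
Given d = 5, check d ≤ 4: NO.
Slack = (n − k + 1) − d = -1.
The slack is negative: d = 5 exceeds n − k + 1 = 4 by 1, so the Singleton bound is violated and no linear [5, 2, 5]_7 code can exist. In particular it is not MDS (MDS requires d = n − k + 1 exactly).
Description: the claimed parameters are [5, 2, 5]_7; such a code would be impossible (violates the Singleton bound).


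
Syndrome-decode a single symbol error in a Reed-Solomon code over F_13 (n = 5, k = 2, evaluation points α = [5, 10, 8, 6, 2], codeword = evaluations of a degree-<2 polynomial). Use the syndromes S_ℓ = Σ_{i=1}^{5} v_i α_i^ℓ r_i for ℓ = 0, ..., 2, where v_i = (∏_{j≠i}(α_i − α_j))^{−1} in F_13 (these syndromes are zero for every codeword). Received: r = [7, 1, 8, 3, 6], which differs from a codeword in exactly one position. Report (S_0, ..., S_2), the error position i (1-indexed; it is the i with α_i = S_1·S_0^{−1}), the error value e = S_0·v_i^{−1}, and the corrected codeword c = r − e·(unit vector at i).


S = (5, 11, 6), error at position 2, error magnitude e = 1, c = [7, 0, 8, 3, 6].

Step 1: column multipliers v_i = (∏_{j≠i}(α_i − α_j))^{−1} mod 13.
  i = 1 (α = 5): (5−10)(5−8)(5−6)(5−2) = (−5)·(−3)·(−1)·3 = −45 ≡ 7, so v_1 = 7^{−1} = 2 (mod 13).
  i = 2 (α = 10): (10−5)(10−8)(10−6)(10−2) = 5·2·4·8 = 320 ≡ 8, so v_2 = 8^{−1} = 5 (mod 13).
  i = 3 (α = 8): (8−5)(8−10)(8−6)(8−2) = 3·(−2)·2·6 = −72 ≡ 6, so v_3 = 6^{−1} = 11 (mod 13).
  i = 4 (α = 6): (6−5)(6−10)(6−8)(6−2) = 1·(−4)·(−2)·4 = 32 ≡ 6, so v_4 = 6^{−1} = 11 (mod 13).
  i = 5 (α = 2): (2−5)(2−10)(2−8)(2−6) = (−3)·(−8)·(−6)·(−4) = 576 ≡ 4, so v_5 = 4^{−1} = 10 (mod 13).
  v = [2, 5, 11, 11, 10].
Step 2: syndromes of r = [7, 1, 8, 3, 6] (all sums mod 13).
  S_0 = Σ v_i r_i = 2·7 + 5·1 + 11·8 + 11·3 + 10·6 = 200 ≡ 5.
  S_1 = Σ v_i α_i r_i = 2·5·7 + 5·10·1 + 11·8·8 + 11·6·3 + 10·2·6 = 1142 ≡ 11.
  α_i^2 mod 13 = [12, 9, 12, 10, 4].
  S_2 = Σ v_i α_i^2 r_i = 2·12·7 + 5·9·1 + 11·12·8 + 11·10·3 + 10·4·6 = 1839 ≡ 6.
  S = (5, 11, 6) ≠ 0, so r is not a codeword (an error is present).
Step 3: locate the error. For a single error e at position i, S_ℓ = v_i·e·α_i^ℓ, so α_err = S_1/S_0.
  S_0^{−1} = 5^{−1} = 8 (mod 13), so α_err = 11·8 = 88 ≡ 10 = α_2. Error position i = 2.
  Consistency check: S_2/S_1 = 6·6 = 36 ≡ 10 = α_err ✓ (single-error assumption holds).
Step 4: error magnitude e = S_0/v_2 = S_0·∏_{j≠2}(α_2 − α_j) = 5·8 = 40 ≡ 1 (mod 13).
Step 5: correct position 2: c_2 = r_2 − e = 1 − 1 ≡ 0 (mod 13). Hence c = [7, 0, 8, 3, 6].
  Check: interpolating c through the α_i gives m(x) = 1 + 9·x (degree < 2) with m(α_i) = c_i for every i, so c is indeed a codeword.


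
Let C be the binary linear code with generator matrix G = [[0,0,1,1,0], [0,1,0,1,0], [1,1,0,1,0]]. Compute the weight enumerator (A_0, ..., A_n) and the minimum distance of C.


Weight distribution: A_0 = 1, A_1 = 1, A_2 = 3, A_3 = 3. Minimum distance d = 1.

Enumerate all 2^3 = 8 messages m ∈ F_2^3.
For each, compute codeword c = mG in F_2^5, then tally its weight.
  m = 000 → c = 00000, weight = 0.
  m = 100 → c = 00110, weight = 2.
  m = 010 → c = 01010, weight = 2.
  m = 110 → c = 01100, weight = 2.
  m = 001 → c = 11010, weight = 3.
  m = 101 → c = 11100, weight = 3.
  m = 011 → c = 10000, weight = 1.
  m = 111 → c = 10110, weight = 3.
Tally weights:
  weight 0: 1 codewords.
  weight 1: 1 codewords.
  weight 2: 3 codewords.
  weight 3: 3 codewords.
Minimum distance d = smallest w > 0 with A_w > 0 = 1.
Sanity: Σ A_w = 8 = 2^3 = 8 ✓.


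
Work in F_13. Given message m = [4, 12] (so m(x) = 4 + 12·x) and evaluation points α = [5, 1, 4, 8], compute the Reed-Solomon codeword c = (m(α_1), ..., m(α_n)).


c = [12, 3, 0, 9]

Message polynomial: m(x) = 4 + 12·x (mod 13).
For each evaluation point α_i, compute m(α_i) mod 13:
  α_1 = 5: Horner steps 12 → 12, so m(5) = 12.
  α_2 = 1: Horner steps 12 → 3, so m(1) = 3.
  α_3 = 4: Horner steps 12 → 0, so m(4) = 0.
  α_4 = 8: Horner steps 12 → 9, so m(8) = 9.
Codeword c = [12, 3, 0, 9] ∈ F_13^4.


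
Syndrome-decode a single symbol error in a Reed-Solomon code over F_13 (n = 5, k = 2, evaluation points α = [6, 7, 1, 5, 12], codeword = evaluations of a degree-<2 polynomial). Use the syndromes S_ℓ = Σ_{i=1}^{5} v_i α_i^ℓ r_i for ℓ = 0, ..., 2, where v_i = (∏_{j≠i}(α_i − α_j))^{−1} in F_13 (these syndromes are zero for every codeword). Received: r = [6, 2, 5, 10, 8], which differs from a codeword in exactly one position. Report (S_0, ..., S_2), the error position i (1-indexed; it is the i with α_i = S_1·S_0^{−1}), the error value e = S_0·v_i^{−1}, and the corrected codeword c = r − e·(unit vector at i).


S = (10, 10, 10), error at position 3, error magnitude e = 5, c = [6, 2, 0, 10, 8].

Step 1: column multipliers v_i = (∏_{j≠i}(α_i − α_j))^{−1} mod 13.
  i = 1 (α = 6): (6−7)(6−1)(6−5)(6−12) = (−1)·5·1·(−6) = 30 ≡ 4, so v_1 = 4^{−1} = 10 (mod 13).
  i = 2 (α = 7): (7−6)(7−1)(7−5)(7−12) = 1·6·2·(−5) = −60 ≡ 5, so v_2 = 5^{−1} = 8 (mod 13).
  i = 3 (α = 1): (1−6)(1−7)(1−5)(1−12) = (−5)·(−6)·(−4)·(−11) = 1320 ≡ 7, so v_3 = 7^{−1} = 2 (mod 13).
  i = 4 (α = 5): (5−6)(5−7)(5−1)(5−12) = (−1)·(−2)·4·(−7) = −56 ≡ 9, so v_4 = 9^{−1} = 3 (mod 13).
  i = 5 (α = 12): (12−6)(12−7)(12−1)(12−5) = 6·5·11·7 = 2310 ≡ 9, so v_5 = 9^{−1} = 3 (mod 13).
  v = [10, 8, 2, 3, 3].
Step 2: syndromes of r = [6, 2, 5, 10, 8] (all sums mod 13).
  S_0 = Σ v_i r_i = 10·6 + 8·2 + 2·5 + 3·10 + 3·8 = 140 ≡ 10.
  S_1 = Σ v_i α_i r_i = 10·6·6 + 8·7·2 + 2·1·5 + 3·5·10 + 3·12·8 = 920 ≡ 10.
  α_i^2 mod 13 = [10, 10, 1, 12, 1].
  S_2 = Σ v_i α_i^2 r_i = 10·10·6 + 8·10·2 + 2·1·5 + 3·12·10 + 3·1·8 = 1154 ≡ 10.
  S = (10, 10, 10) ≠ 0, so r is not a codeword (an error is present).
Step 3: locate the error. For a single error e at position i, S_ℓ = v_i·e·α_i^ℓ, so α_err = S_1/S_0.
  S_0^{−1} = 10^{−1} = 4 (mod 13), so α_err = 10·4 = 40 ≡ 1 = α_3. Error position i = 3.
  Consistency check: S_2/S_1 = 10·4 = 40 ≡ 1 = α_err ✓ (single-error assumption holds).
Step 4: error magnitude e = S_0/v_3 = S_0·∏_{j≠3}(α_3 − α_j) = 10·7 = 70 ≡ 5 (mod 13).
Step 5: correct position 3: c_3 = r_3 − e = 5 − 5 ≡ 0 (mod 13). Hence c = [6, 2, 0, 10, 8].
  Check: interpolating c through the α_i gives m(x) = 4 + 9·x (degree < 2) with m(α_i) = c_i for every i, so c is indeed a codeword.


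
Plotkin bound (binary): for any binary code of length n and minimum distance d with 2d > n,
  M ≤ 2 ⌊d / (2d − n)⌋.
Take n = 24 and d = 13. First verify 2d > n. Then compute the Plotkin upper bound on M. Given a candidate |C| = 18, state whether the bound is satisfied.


Plotkin bound M ≤ 12; given |C| = 18 > bound (violated).

Check applicability: 2d = 26, n = 24.
2d − n = 2 > 0, so Plotkin applies.
Compute d/(2d−n) = 13/2 ≈ 6.5000.
⌊d/(2d−n)⌋ = 6.
Plotkin bound: M ≤ 2·6 = 12.
Given |C| = 18, check: VIOLATED.
This |C| is above the Plotkin bound, so no binary code with n = 24, d = 13 and 18 codewords exists.


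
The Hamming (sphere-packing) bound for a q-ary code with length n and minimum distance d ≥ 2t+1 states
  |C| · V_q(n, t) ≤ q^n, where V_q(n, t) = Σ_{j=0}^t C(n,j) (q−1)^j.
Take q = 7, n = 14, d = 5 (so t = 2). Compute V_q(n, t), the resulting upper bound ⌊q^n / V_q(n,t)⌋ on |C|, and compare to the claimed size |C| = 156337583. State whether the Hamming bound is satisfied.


V_q(n, t) = 3361, q^n = 678223072849, Hamming bound = 201792047, |C| = 156337583 ≤ bound (satisfied).

Step 1: Compute V_q(n, t) = Σ_{j=0}^2 C(n, j) (q−1)^j.
  j = 0: C(14,0)·(6)^0 = 1·1 = 1.
  j = 1: C(14,1)·(6)^1 = 14·6 = 84.
  j = 2: C(14,2)·(6)^2 = 91·36 = 3276.
  V_q(n, t) = 1 + 84 + 3276 = 3361.
Step 2: q^n = 7^14 = 678223072849.
Step 3: Hamming bound ⌊q^n / V_q(n,t)⌋ = ⌊678223072849/3361⌋ = 201792047.
Step 4: Compare |C| = 156337583 to 201792047: satisfied.
The claimed |C| lies below the Hamming bound.


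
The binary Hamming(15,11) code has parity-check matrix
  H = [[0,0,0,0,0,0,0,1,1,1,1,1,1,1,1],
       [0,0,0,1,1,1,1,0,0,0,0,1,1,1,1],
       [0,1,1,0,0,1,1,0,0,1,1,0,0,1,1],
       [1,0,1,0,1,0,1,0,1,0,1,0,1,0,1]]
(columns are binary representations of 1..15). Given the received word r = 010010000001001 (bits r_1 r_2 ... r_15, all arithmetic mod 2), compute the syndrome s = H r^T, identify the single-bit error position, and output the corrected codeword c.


s = (0, 1, 0, 0)^T, error position = 4, corrected codeword c = 010110000001001

Compute s = H r^T mod 2 one row at a time:
  s_1 = 0 + 0 + 0 + 0 + 1 + 0 + 0 + 1 = 2 ≡ 0 (mod 2).
  s_2 = 0 + 1 + 0 + 0 + 1 + 0 + 0 + 1 = 3 ≡ 1 (mod 2).
  s_3 = 1 + 0 + 0 + 0 + 0 + 0 + 0 + 1 = 2 ≡ 0 (mod 2).
  s_4 = 0 + 0 + 1 + 0 + 0 + 0 + 0 + 1 = 2 ≡ 0 (mod 2).
s = (0, 1, 0, 0)^T — this equals column 4 of H (binary 0100), so error is at position 4.
Correct: flip bit 4 of r = 010010000001001 to get c = 010110000001001.


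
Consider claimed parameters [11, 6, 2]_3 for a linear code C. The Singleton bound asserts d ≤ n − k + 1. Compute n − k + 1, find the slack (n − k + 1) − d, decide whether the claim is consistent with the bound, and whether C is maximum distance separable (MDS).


Singleton RHS = n − k + 1 = 6, slack = 4, bound satisfied, not MDS.

Singleton bound: d ≤ n − k + 1.
Here n = 11, k = 6, so n − k + 1 = 6.
Given d = 2, check d ≤ 6: YES.
Slack = (n − k + 1) − d = 4.
The code is NOT MDS (slack = 4 > 0).
Description: the claimed parameters are [11, 6, 2]_3; such a code would be non-MDS.


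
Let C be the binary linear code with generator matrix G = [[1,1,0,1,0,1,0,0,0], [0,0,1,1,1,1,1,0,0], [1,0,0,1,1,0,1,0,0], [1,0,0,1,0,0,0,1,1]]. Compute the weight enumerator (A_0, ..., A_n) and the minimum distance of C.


Weight distribution: A_0 = 1, A_3 = 2, A_4 = 6, A_5 = 4, A_7 = 2, A_8 = 1. Minimum distance d = 3.

Enumerate all 2^4 = 16 messages m ∈ F_2^4.
For each, compute codeword c = mG in F_2^9, then tally its weight.
  m = 0000 → c = 000000000, weight = 0.
  m = 1000 → c = 110101000, weight = 4.
  m = 0100 → c = 001111100, weight = 5.
  m = 1100 → c = 111010100, weight = 5.
  m = 0010 → c = 100110100, weight = 4.
  m = 1010 → c = 010011100, weight = 4.
  m = 0110 → c = 101001000, weight = 3.
  m = 1110 → c = 011100000, weight = 3.
  m = 0001 → c = 100100011, weight = 4.
  m = 1001 → c = 010001011, weight = 4.
  m = 0101 → c = 101011111, weight = 7.
  m = 1101 → c = 011110111, weight = 7.
  m = 0011 → c = 000010111, weight = 4.
  m = 1011 → c = 110111111, weight = 8.
  m = 0111 → c = 001101011, weight = 5.
  m = 1111 → c = 111000011, weight = 5.
Tally weights:
  weight 0: 1 codewords.
  weight 3: 2 codewords.
  weight 4: 6 codewords.
  weight 5: 4 codewords.
  weight 7: 2 codewords.
  weight 8: 1 codewords.
Minimum distance d = smallest w > 0 with A_w > 0 = 3.
Sanity: Σ A_w = 16 = 2^4 = 16 ✓.


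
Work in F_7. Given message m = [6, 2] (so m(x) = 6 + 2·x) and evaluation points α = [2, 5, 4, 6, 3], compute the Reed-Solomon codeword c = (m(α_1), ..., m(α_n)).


c = [3, 2, 0, 4, 5]

Message polynomial: m(x) = 6 + 2·x (mod 7).
For each evaluation point α_i, compute m(α_i) mod 7:
  α_1 = 2: Horner steps 2 → 3, so m(2) = 3.
  α_2 = 5: Horner steps 2 → 2, so m(5) = 2.
  α_3 = 4: Horner steps 2 → 0, so m(4) = 0.
  α_4 = 6: Horner steps 2 → 4, so m(6) = 4.
  α_5 = 3: Horner steps 2 → 5, so m(3) = 5.
Codeword c = [3, 2, 0, 4, 5] ∈ F_7^5.


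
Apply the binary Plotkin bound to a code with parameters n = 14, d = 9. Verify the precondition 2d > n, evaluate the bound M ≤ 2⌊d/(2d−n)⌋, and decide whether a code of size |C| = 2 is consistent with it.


Plotkin bound M ≤ 4; given |C| = 2 ≤ bound (satisfied).

Check applicability: 2d = 18, n = 14.
2d − n = 4 > 0, so Plotkin applies.
Compute d/(2d−n) = 9/4 ≈ 2.2500.
⌊d/(2d−n)⌋ = 2.
Plotkin bound: M ≤ 2·2 = 4.
Given |C| = 2, check: satisfied.
This |C| is below the Plotkin bound.


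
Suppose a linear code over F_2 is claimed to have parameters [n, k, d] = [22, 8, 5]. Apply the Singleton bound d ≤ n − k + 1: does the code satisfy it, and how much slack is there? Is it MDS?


Singleton RHS = n − k + 1 = 15, slack = 10, bound satisfied, not MDS.

Singleton bound: d ≤ n − k + 1.
Here n = 22, k = 8, so n − k + 1 = 15.
Given d = 5, check d ≤ 15: YES.
Slack = (n − k + 1) − d = 10.
The code is NOT MDS (slack = 10 > 0).
Description: the claimed parameters are [22, 8, 5]_2; such a code would be non-MDS.


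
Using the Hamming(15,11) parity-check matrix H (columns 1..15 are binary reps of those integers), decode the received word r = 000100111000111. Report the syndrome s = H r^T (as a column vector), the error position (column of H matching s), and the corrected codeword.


s = (1, 1, 1, 0)^T, error position = 14, corrected codeword c = 000100111000101

Compute s = H r^T mod 2 one row at a time:
  s_1 = 1 + 1 + 0 + 0 + 0 + 1 + 1 + 1 = 5 ≡ 1 (mod 2).
  s_2 = 1 + 0 + 0 + 1 + 0 + 1 + 1 + 1 = 5 ≡ 1 (mod 2).
  s_3 = 0 + 0 + 0 + 1 + 0 + 0 + 1 + 1 = 3 ≡ 1 (mod 2).
  s_4 = 0 + 0 + 0 + 1 + 1 + 0 + 1 + 1 = 4 ≡ 0 (mod 2).
s = (1, 1, 1, 0)^T — this equals column 14 of H (binary 1110), so error is at position 14.
Correct: flip bit 14 of r = 000100111000111 to get c = 000100111000101.


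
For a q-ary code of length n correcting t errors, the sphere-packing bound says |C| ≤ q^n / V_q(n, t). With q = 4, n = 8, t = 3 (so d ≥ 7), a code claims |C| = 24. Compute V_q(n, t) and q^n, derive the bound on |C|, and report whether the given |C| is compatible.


V_q(n, t) = 1789, q^n = 65536, Hamming bound = 36, |C| = 24 ≤ bound (satisfied).

Step 1: Compute V_q(n, t) = Σ_{j=0}^3 C(n, j) (q−1)^j.
  j = 0: C(8,0)·(3)^0 = 1·1 = 1.
  j = 1: C(8,1)·(3)^1 = 8·3 = 24.
  j = 2: C(8,2)·(3)^2 = 28·9 = 252.
  j = 3: C(8,3)·(3)^3 = 56·27 = 1512.
  V_q(n, t) = 1 + 24 + 252 + 1512 = 1789.
Step 2: q^n = 4^8 = 65536.
Step 3: Hamming bound ⌊q^n / V_q(n,t)⌋ = ⌊65536/1789⌋ = 36.
Step 4: Compare |C| = 24 to 36: satisfied.
The claimed |C| lies below the Hamming bound.


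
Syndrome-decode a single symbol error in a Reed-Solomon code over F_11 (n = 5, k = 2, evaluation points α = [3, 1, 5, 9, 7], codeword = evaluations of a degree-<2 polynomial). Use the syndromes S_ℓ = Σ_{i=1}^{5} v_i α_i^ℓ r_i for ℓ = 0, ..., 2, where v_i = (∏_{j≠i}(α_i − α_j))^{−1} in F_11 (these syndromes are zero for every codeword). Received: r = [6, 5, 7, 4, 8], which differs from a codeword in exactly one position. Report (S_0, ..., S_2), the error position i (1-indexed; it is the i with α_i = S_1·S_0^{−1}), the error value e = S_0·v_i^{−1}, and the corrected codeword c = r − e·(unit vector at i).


S = (5, 1, 9), error at position 4, error magnitude e = 6, c = [6, 5, 7, 9, 8].

Step 1: column multipliers v_i = (∏_{j≠i}(α_i − α_j))^{−1} mod 11.
  i = 1 (α = 3): (3−1)(3−5)(3−9)(3−7) = 2·(−2)·(−6)·(−4) = −96 ≡ 3, so v_1 = 3^{−1} = 4 (mod 11).
  i = 2 (α = 1): (1−3)(1−5)(1−9)(1−7) = (−2)·(−4)·(−8)·(−6) = 384 ≡ 10, so v_2 = 10^{−1} = 10 (mod 11).
  i = 3 (α = 5): (5−3)(5−1)(5−9)(5−7) = 2·4·(−4)·(−2) = 64 ≡ 9, so v_3 = 9^{−1} = 5 (mod 11).
  i = 4 (α = 9): (9−3)(9−1)(9−5)(9−7) = 6·8·4·2 = 384 ≡ 10, so v_4 = 10^{−1} = 10 (mod 11).
  i = 5 (α = 7): (7−3)(7−1)(7−5)(7−9) = 4·6·2·(−2) = −96 ≡ 3, so v_5 = 3^{−1} = 4 (mod 11).
  v = [4, 10, 5, 10, 4].
Step 2: syndromes of r = [6, 5, 7, 4, 8] (all sums mod 11).
  S_0 = Σ v_i r_i = 4·6 + 10·5 + 5·7 + 10·4 + 4·8 = 181 ≡ 5.
  S_1 = Σ v_i α_i r_i = 4·3·6 + 10·1·5 + 5·5·7 + 10·9·4 + 4·7·8 = 881 ≡ 1.
  α_i^2 mod 11 = [9, 1, 3, 4, 5].
  S_2 = Σ v_i α_i^2 r_i = 4·9·6 + 10·1·5 + 5·3·7 + 10·4·4 + 4·5·8 = 691 ≡ 9.
  S = (5, 1, 9) ≠ 0, so r is not a codeword (an error is present).
Step 3: locate the error. For a single error e at position i, S_ℓ = v_i·e·α_i^ℓ, so α_err = S_1/S_0.
  S_0^{−1} = 5^{−1} = 9 (mod 11), so α_err = 1·9 = 9 ≡ 9 = α_4. Error position i = 4.
  Consistency check: S_2/S_1 = 9·1 = 9 ≡ 9 = α_err ✓ (single-error assumption holds).
Step 4: error magnitude e = S_0/v_4 = S_0·∏_{j≠4}(α_4 − α_j) = 5·10 = 50 ≡ 6 (mod 11).
Step 5: correct position 4: c_4 = r_4 − e = 4 − 6 ≡ 9 (mod 11). Hence c = [6, 5, 7, 9, 8].
  Check: interpolating c through the α_i gives m(x) = 10 + 6·x (degree < 2) with m(α_i) = c_i for every i, so c is indeed a codeword.


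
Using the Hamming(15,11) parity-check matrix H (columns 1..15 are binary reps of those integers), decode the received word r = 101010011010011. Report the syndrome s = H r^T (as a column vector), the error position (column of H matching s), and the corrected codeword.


s = (1, 1, 0, 0)^T, error position = 12, corrected codeword c = 101010011011011

Compute s = H r^T mod 2 one row at a time:
  s_1 = 1 + 1 + 0 + 1 + 0 + 0 + 1 + 1 = 5 ≡ 1 (mod 2).
  s_2 = 0 + 1 + 0 + 0 + 0 + 0 + 1 + 1 = 3 ≡ 1 (mod 2).
  s_3 = 0 + 1 + 0 + 0 + 0 + 1 + 1 + 1 = 4 ≡ 0 (mod 2).
  s_4 = 1 + 1 + 1 + 0 + 1 + 1 + 0 + 1 = 6 ≡ 0 (mod 2).
s = (1, 1, 0, 0)^T — this equals column 12 of H (binary 1100), so error is at position 12.
Correct: flip bit 12 of r = 101010011010011 to get c = 101010011011011.


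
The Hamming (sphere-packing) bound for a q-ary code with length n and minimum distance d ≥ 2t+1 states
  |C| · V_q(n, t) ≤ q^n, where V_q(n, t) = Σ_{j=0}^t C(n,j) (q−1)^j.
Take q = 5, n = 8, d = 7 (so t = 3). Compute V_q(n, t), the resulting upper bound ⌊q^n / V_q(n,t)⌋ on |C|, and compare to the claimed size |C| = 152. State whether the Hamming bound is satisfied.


V_q(n, t) = 4065, q^n = 390625, Hamming bound = 96, |C| = 152 > bound (violated).

Step 1: Compute V_q(n, t) = Σ_{j=0}^3 C(n, j) (q−1)^j.
  j = 0: C(8,0)·(4)^0 = 1·1 = 1.
  j = 1: C(8,1)·(4)^1 = 8·4 = 32.
  j = 2: C(8,2)·(4)^2 = 28·16 = 448.
  j = 3: C(8,3)·(4)^3 = 56·64 = 3584.
  V_q(n, t) = 1 + 32 + 448 + 3584 = 4065.
Step 2: q^n = 5^8 = 390625.
Step 3: Hamming bound ⌊q^n / V_q(n,t)⌋ = ⌊390625/4065⌋ = 96.
Step 4: Compare |C| = 152 to 96: violated.
The claimed |C| lies above the Hamming bound, so no 5-ary code of length 8 with d ≥ 7 can have 152 codewords.


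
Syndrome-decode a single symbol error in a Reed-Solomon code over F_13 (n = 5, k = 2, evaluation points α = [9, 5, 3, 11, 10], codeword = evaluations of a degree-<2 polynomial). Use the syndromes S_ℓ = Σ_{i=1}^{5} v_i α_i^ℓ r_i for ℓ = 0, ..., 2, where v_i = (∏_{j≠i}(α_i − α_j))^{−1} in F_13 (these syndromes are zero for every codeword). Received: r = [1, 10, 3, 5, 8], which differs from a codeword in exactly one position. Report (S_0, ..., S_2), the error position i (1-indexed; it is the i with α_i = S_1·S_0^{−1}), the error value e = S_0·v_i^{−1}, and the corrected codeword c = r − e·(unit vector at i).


S = (9, 3, 1), error at position 1, error magnitude e = 3, c = [11, 10, 3, 5, 8].

Step 1: column multipliers v_i = (∏_{j≠i}(α_i − α_j))^{−1} mod 13.
  i = 1 (α = 9): (9−5)(9−3)(9−11)(9−10) = 4·6·(−2)·(−1) = 48 ≡ 9, so v_1 = 9^{−1} = 3 (mod 13).
  i = 2 (α = 5): (5−9)(5−3)(5−11)(5−10) = (−4)·2·(−6)·(−5) = −240 ≡ 7, so v_2 = 7^{−1} = 2 (mod 13).
  i = 3 (α = 3): (3−9)(3−5)(3−11)(3−10) = (−6)·(−2)·(−8)·(−7) = 672 ≡ 9, so v_3 = 9^{−1} = 3 (mod 13).
  i = 4 (α = 11): (11−9)(11−5)(11−3)(11−10) = 2·6·8·1 = 96 ≡ 5, so v_4 = 5^{−1} = 8 (mod 13).
  i = 5 (α = 10): (10−9)(10−5)(10−3)(10−11) = 1·5·7·(−1) = −35 ≡ 4, so v_5 = 4^{−1} = 10 (mod 13).
  v = [3, 2, 3, 8, 10].
Step 2: syndromes of r = [1, 10, 3, 5, 8] (all sums mod 13).
  S_0 = Σ v_i r_i = 3·1 + 2·10 + 3·3 + 8·5 + 10·8 = 152 ≡ 9.
  S_1 = Σ v_i α_i r_i = 3·9·1 + 2·5·10 + 3·3·3 + 8·11·5 + 10·10·8 = 1394 ≡ 3.
  α_i^2 mod 13 = [3, 12, 9, 4, 9].
  S_2 = Σ v_i α_i^2 r_i = 3·3·1 + 2·12·10 + 3·9·3 + 8·4·5 + 10·9·8 = 1210 ≡ 1.
  S = (9, 3, 1) ≠ 0, so r is not a codeword (an error is present).
Step 3: locate the error. For a single error e at position i, S_ℓ = v_i·e·α_i^ℓ, so α_err = S_1/S_0.
  S_0^{−1} = 9^{−1} = 3 (mod 13), so α_err = 3·3 = 9 ≡ 9 = α_1. Error position i = 1.
  Consistency check: S_2/S_1 = 1·9 = 9 ≡ 9 = α_err ✓ (single-error assumption holds).
Step 4: error magnitude e = S_0/v_1 = S_0·∏_{j≠1}(α_1 − α_j) = 9·9 = 81 ≡ 3 (mod 13).
Step 5: correct position 1: c_1 = r_1 − e = 1 − 3 ≡ 11 (mod 13). Hence c = [11, 10, 3, 5, 8].
  Check: interpolating c through the α_i gives m(x) = 12 + 10·x (degree < 2) with m(α_i) = c_i for every i, so c is indeed a codeword.


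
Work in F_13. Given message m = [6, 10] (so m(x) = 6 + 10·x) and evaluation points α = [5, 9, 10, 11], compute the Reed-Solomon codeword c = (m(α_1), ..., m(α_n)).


c = [4, 5, 2, 12]

Message polynomial: m(x) = 6 + 10·x (mod 13).
For each evaluation point α_i, compute m(α_i) mod 13:
  α_1 = 5: Horner steps 10 → 4, so m(5) = 4.
  α_2 = 9: Horner steps 10 → 5, so m(9) = 5.
  α_3 = 10: Horner steps 10 → 2, so m(10) = 2.
  α_4 = 11: Horner steps 10 → 12, so m(11) = 12.
Codeword c = [4, 5, 2, 12] ∈ F_13^4.


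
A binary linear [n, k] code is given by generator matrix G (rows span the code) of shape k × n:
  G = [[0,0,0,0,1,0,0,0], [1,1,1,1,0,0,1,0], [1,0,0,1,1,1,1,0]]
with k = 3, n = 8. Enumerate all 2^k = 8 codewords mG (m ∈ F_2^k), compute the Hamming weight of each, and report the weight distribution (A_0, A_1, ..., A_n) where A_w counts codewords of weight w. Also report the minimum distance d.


Weight distribution: A_0 = 1, A_1 = 1, A_3 = 1, A_4 = 2, A_5 = 2, A_6 = 1. Minimum distance d = 1.

Enumerate all 2^3 = 8 messages m ∈ F_2^3.
For each, compute codeword c = mG in F_2^8, then tally its weight.
  m = 000 → c = 00000000, weight = 0.
  m = 100 → c = 00001000, weight = 1.
  m = 010 → c = 11110010, weight = 5.
  m = 110 → c = 11111010, weight = 6.
  m = 001 → c = 10011110, weight = 5.
  m = 101 → c = 10010110, weight = 4.
  m = 011 → c = 01101100, weight = 4.
  m = 111 → c = 01100100, weight = 3.
Tally weights:
  weight 0: 1 codewords.
  weight 1: 1 codewords.
  weight 3: 1 codewords.
  weight 4: 2 codewords.
  weight 5: 2 codewords.
  weight 6: 1 codewords.
Minimum distance d = smallest w > 0 with A_w > 0 = 1.
Sanity: Σ A_w = 8 = 2^3 = 8 ✓.


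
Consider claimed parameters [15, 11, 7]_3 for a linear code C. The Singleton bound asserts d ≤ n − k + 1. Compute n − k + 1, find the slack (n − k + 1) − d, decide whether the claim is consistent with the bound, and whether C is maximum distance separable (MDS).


Singleton RHS = n − k + 1 = 5, slack = -2, bound violated (no such code; not MDS).

Singleton bound: d ≤ n − k + 1.
Here n = 15, k = 11, so n − k + 1 = 5.
Given d = 7, check d ≤ 5: NO.
Slack = (n − k + 1) − d = -2.
The slack is negative: d = 7 exceeds n − k + 1 = 5 by 2, so the Singleton bound is violated and no linear [15, 11, 7]_3 code can exist. In particular it is not MDS (MDS requires d = n − k + 1 exactly).
Description: the claimed parameters are [15, 11, 7]_3; such a code would be impossible (violates the Singleton bound).


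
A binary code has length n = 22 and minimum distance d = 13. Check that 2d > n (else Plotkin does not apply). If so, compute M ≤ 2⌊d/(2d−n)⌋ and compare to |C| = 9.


Plotkin bound M ≤ 6; given |C| = 9 > bound (violated).

Check applicability: 2d = 26, n = 22.
2d − n = 4 > 0, so Plotkin applies.
Compute d/(2d−n) = 13/4 ≈ 3.2500.
⌊d/(2d−n)⌋ = 3.
Plotkin bound: M ≤ 2·3 = 6.
Given |C| = 9, check: VIOLATED.
This |C| is above the Plotkin bound, so no binary code with n = 22, d = 13 and 9 codewords exists.


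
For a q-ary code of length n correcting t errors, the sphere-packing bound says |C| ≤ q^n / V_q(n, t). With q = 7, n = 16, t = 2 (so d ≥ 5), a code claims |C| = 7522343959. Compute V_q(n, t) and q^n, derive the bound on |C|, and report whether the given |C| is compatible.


V_q(n, t) = 4417, q^n = 33232930569601, Hamming bound = 7523869270, |C| = 7522343959 ≤ bound (satisfied).

Step 1: Compute V_q(n, t) = Σ_{j=0}^2 C(n, j) (q−1)^j.
  j = 0: C(16,0)·(6)^0 = 1·1 = 1.
  j = 1: C(16,1)·(6)^1 = 16·6 = 96.
  j = 2: C(16,2)·(6)^2 = 120·36 = 4320.
  V_q(n, t) = 1 + 96 + 4320 = 4417.
Step 2: q^n = 7^16 = 33232930569601.
Step 3: Hamming bound ⌊q^n / V_q(n,t)⌋ = ⌊33232930569601/4417⌋ = 7523869270.
Step 4: Compare |C| = 7522343959 to 7523869270: satisfied.
The claimed |C| lies below the Hamming bound.


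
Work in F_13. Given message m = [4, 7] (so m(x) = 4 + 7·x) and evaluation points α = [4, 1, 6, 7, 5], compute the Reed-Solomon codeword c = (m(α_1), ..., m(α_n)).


c = [6, 11, 7, 1, 0]

Message polynomial: m(x) = 4 + 7·x (mod 13).
For each evaluation point α_i, compute m(α_i) mod 13:
  α_1 = 4: Horner steps 7 → 6, so m(4) = 6.
  α_2 = 1: Horner steps 7 → 11, so m(1) = 11.
  α_3 = 6: Horner steps 7 → 7, so m(6) = 7.
  α_4 = 7: Horner steps 7 → 1, so m(7) = 1.
  α_5 = 5: Horner steps 7 → 0, so m(5) = 0.
Codeword c = [6, 11, 7, 1, 0] ∈ F_13^5.


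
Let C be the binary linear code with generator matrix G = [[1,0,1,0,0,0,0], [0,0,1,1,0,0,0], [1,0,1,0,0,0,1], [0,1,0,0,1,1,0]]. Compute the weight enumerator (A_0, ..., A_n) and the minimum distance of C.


Weight distribution: A_0 = 1, A_1 = 1, A_2 = 3, A_3 = 4, A_4 = 1, A_5 = 3, A_6 = 3. Minimum distance d = 1.

Enumerate all 2^4 = 16 messages m ∈ F_2^4.
For each, compute codeword c = mG in F_2^7, then tally its weight.
  m = 0000 → c = 0000000, weight = 0.
  m = 1000 → c = 1010000, weight = 2.
  m = 0100 → c = 0011000, weight = 2.
  m = 1100 → c = 1001000, weight = 2.
  m = 0010 → c = 1010001, weight = 3.
  m = 1010 → c = 0000001, weight = 1.
  m = 0110 → c = 1001001, weight = 3.
  m = 1110 → c = 0011001, weight = 3.
  m = 0001 → c = 0100110, weight = 3.
  m = 1001 → c = 1110110, weight = 5.
  m = 0101 → c = 0111110, weight = 5.
  m = 1101 → c = 1101110, weight = 5.
  m = 0011 → c = 1110111, weight = 6.
  m = 1011 → c = 0100111, weight = 4.
  m = 0111 → c = 1101111, weight = 6.
  m = 1111 → c = 0111111, weight = 6.
Tally weights:
  weight 0: 1 codewords.
  weight 1: 1 codewords.
  weight 2: 3 codewords.
  weight 3: 4 codewords.
  weight 4: 1 codewords.
  weight 5: 3 codewords.
  weight 6: 3 codewords.
Minimum distance d = smallest w > 0 with A_w > 0 = 1.
Sanity: Σ A_w = 16 = 2^4 = 16 ✓.


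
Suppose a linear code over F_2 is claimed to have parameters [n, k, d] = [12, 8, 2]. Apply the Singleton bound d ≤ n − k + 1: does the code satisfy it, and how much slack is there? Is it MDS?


Singleton RHS = n − k + 1 = 5, slack = 3, bound satisfied, not MDS.

Singleton bound: d ≤ n − k + 1.
Here n = 12, k = 8, so n − k + 1 = 5.
Given d = 2, check d ≤ 5: YES.
Slack = (n − k + 1) − d = 3.
The code is NOT MDS (slack = 3 > 0).
Description: the claimed parameters are [12, 8, 2]_2; such a code would be non-MDS.


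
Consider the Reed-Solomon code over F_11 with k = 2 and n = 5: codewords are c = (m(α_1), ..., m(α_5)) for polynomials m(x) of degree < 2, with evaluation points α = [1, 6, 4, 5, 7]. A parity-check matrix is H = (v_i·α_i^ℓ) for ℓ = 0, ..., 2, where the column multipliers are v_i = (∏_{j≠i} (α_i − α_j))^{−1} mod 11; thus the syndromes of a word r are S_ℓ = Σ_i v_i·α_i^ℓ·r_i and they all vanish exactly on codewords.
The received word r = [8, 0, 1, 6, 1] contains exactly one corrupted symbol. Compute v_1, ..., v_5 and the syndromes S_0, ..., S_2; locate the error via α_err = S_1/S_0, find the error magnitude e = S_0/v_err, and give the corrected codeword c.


S = (6, 9, 8), error at position 5, error magnitude e = 7, c = [8, 0, 1, 6, 5].

Step 1: column multipliers v_i = (∏_{j≠i}(α_i − α_j))^{−1} mod 11.
  i = 1 (α = 1): (1−6)(1−4)(1−5)(1−7) = (−5)·(−3)·(−4)·(−6) = 360 ≡ 8, so v_1 = 8^{−1} = 7 (mod 11).
  i = 2 (α = 6): (6−1)(6−4)(6−5)(6−7) = 5·2·1·(−1) = −10 ≡ 1, so v_2 = 1^{−1} = 1 (mod 11).
  i = 3 (α = 4): (4−1)(4−6)(4−5)(4−7) = 3·(−2)·(−1)·(−3) = −18 ≡ 4, so v_3 = 4^{−1} = 3 (mod 11).
  i = 4 (α = 5): (5−1)(5−6)(5−4)(5−7) = 4·(−1)·1·(−2) = 8 ≡ 8, so v_4 = 8^{−1} = 7 (mod 11).
  i = 5 (α = 7): (7−1)(7−6)(7−4)(7−5) = 6·1·3·2 = 36 ≡ 3, so v_5 = 3^{−1} = 4 (mod 11).
  v = [7, 1, 3, 7, 4].
Step 2: syndromes of r = [8, 0, 1, 6, 1] (all sums mod 11).
  S_0 = Σ v_i r_i = 7·8 + 1·0 + 3·1 + 7·6 + 4·1 = 105 ≡ 6.
  S_1 = Σ v_i α_i r_i = 7·1·8 + 1·6·0 + 3·4·1 + 7·5·6 + 4·7·1 = 306 ≡ 9.
  α_i^2 mod 11 = [1, 3, 5, 3, 5].
  S_2 = Σ v_i α_i^2 r_i = 7·1·8 + 1·3·0 + 3·5·1 + 7·3·6 + 4·5·1 = 217 ≡ 8.
  S = (6, 9, 8) ≠ 0, so r is not a codeword (an error is present).
Step 3: locate the error. For a single error e at position i, S_ℓ = v_i·e·α_i^ℓ, so α_err = S_1/S_0.
  S_0^{−1} = 6^{−1} = 2 (mod 11), so α_err = 9·2 = 18 ≡ 7 = α_5. Error position i = 5.
  Consistency check: S_2/S_1 = 8·5 = 40 ≡ 7 = α_err ✓ (single-error assumption holds).
Step 4: error magnitude e = S_0/v_5 = S_0·∏_{j≠5}(α_5 − α_j) = 6·3 = 18 ≡ 7 (mod 11).
Step 5: correct position 5: c_5 = r_5 − e = 1 − 7 ≡ 5 (mod 11). Hence c = [8, 0, 1, 6, 5].
  Check: interpolating c through the α_i gives m(x) = 3 + 5·x (degree < 2) with m(α_i) = c_i for every i, so c is indeed a codeword.


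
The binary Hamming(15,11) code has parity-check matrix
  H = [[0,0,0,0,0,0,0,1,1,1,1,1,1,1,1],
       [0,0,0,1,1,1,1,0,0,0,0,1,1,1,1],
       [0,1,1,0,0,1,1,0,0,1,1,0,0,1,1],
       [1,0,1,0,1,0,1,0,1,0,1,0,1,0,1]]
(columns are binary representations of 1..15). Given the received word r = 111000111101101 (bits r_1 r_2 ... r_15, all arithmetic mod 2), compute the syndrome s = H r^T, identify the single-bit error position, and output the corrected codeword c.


s = (0, 0, 1, 0)^T, error position = 2, corrected codeword c = 101000111101101

Compute s = H r^T mod 2 one row at a time:
  s_1 = 1 + 1 + 1 + 0 + 1 + 1 + 0 + 1 = 6 ≡ 0 (mod 2).
  s_2 = 0 + 0 + 0 + 1 + 1 + 1 + 0 + 1 = 4 ≡ 0 (mod 2).
  s_3 = 1 + 1 + 0 + 1 + 1 + 0 + 0 + 1 = 5 ≡ 1 (mod 2).
  s_4 = 1 + 1 + 0 + 1 + 1 + 0 + 1 + 1 = 6 ≡ 0 (mod 2).
s = (0, 0, 1, 0)^T — this equals column 2 of H (binary 0010), so error is at position 2.
Correct: flip bit 2 of r = 111000111101101 to get c = 101000111101101.


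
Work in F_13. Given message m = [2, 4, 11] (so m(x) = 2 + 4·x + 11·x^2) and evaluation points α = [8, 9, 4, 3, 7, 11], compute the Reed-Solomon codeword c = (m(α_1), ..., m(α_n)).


c = [10, 6, 12, 9, 10, 12]

Message polynomial: m(x) = 2 + 4·x + 11·x^2 (mod 13).
For each evaluation point α_i, compute m(α_i) mod 13:
  α_1 = 8: Horner steps 11 → 1 → 10, so m(8) = 10.
  α_2 = 9: Horner steps 11 → 12 → 6, so m(9) = 6.
  α_3 = 4: Horner steps 11 → 9 → 12, so m(4) = 12.
  α_4 = 3: Horner steps 11 → 11 → 9, so m(3) = 9.
  α_5 = 7: Horner steps 11 → 3 → 10, so m(7) = 10.
  α_6 = 11: Horner steps 11 → 8 → 12, so m(11) = 12.
Codeword c = [10, 6, 12, 9, 10, 12] ∈ F_13^6.


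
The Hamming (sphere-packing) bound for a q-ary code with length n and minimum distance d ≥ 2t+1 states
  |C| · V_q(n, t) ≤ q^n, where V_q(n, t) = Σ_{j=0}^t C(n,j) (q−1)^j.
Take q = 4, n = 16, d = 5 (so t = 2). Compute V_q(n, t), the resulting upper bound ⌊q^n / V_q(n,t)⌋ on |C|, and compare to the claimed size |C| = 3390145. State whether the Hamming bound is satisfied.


V_q(n, t) = 1129, q^n = 4294967296, Hamming bound = 3804222, |C| = 3390145 ≤ bound (satisfied).

Step 1: Compute V_q(n, t) = Σ_{j=0}^2 C(n, j) (q−1)^j.
  j = 0: C(16,0)·(3)^0 = 1·1 = 1.
  j = 1: C(16,1)·(3)^1 = 16·3 = 48.
  j = 2: C(16,2)·(3)^2 = 120·9 = 1080.
  V_q(n, t) = 1 + 48 + 1080 = 1129.
Step 2: q^n = 4^16 = 4294967296.
Step 3: Hamming bound ⌊q^n / V_q(n,t)⌋ = ⌊4294967296/1129⌋ = 3804222.
Step 4: Compare |C| = 3390145 to 3804222: satisfied.
The claimed |C| lies below the Hamming bound.


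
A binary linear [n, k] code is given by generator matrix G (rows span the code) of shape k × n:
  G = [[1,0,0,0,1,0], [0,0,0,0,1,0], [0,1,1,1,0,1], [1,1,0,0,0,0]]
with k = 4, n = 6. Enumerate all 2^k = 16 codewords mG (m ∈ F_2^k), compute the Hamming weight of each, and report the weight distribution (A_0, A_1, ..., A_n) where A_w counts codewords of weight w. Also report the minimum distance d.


Weight distribution: A_0 = 1, A_1 = 3, A_2 = 3, A_3 = 2, A_4 = 3, A_5 = 3, A_6 = 1. Minimum distance d = 1.

Enumerate all 2^4 = 16 messages m ∈ F_2^4.
For each, compute codeword c = mG in F_2^6, then tally its weight.
  m = 0000 → c = 000000, weight = 0.
  m = 1000 → c = 100010, weight = 2.
  m = 0100 → c = 000010, weight = 1.
  m = 1100 → c = 100000, weight = 1.
  m = 0010 → c = 011101, weight = 4.
  m = 1010 → c = 111111, weight = 6.
  m = 0110 → c = 011111, weight = 5.
  m = 1110 → c = 111101, weight = 5.
  m = 0001 → c = 110000, weight = 2.
  m = 1001 → c = 010010, weight = 2.
  m = 0101 → c = 110010, weight = 3.
  m = 1101 → c = 010000, weight = 1.
  m = 0011 → c = 101101, weight = 4.
  m = 1011 → c = 001111, weight = 4.
  m = 0111 → c = 101111, weight = 5.
  m = 1111 → c = 001101, weight = 3.
Tally weights:
  weight 0: 1 codewords.
  weight 1: 3 codewords.
  weight 2: 3 codewords.
  weight 3: 2 codewords.
  weight 4: 3 codewords.
  weight 5: 3 codewords.
  weight 6: 1 codewords.
Minimum distance d = smallest w > 0 with A_w > 0 = 1.
Sanity: Σ A_w = 16 = 2^4 = 16 ✓.


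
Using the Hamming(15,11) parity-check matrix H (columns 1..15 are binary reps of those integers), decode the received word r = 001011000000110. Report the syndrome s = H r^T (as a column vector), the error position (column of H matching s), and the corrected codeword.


s = (0, 0, 1, 1)^T, error position = 3, corrected codeword c = 000011000000110

Compute s = H r^T mod 2 one row at a time:
  s_1 = 0 + 0 + 0 + 0 + 0 + 1 + 1 + 0 = 2 ≡ 0 (mod 2).
  s_2 = 0 + 1 + 1 + 0 + 0 + 1 + 1 + 0 = 4 ≡ 0 (mod 2).
  s_3 = 0 + 1 + 1 + 0 + 0 + 0 + 1 + 0 = 3 ≡ 1 (mod 2).
  s_4 = 0 + 1 + 1 + 0 + 0 + 0 + 1 + 0 = 3 ≡ 1 (mod 2).
s = (0, 0, 1, 1)^T — this equals column 3 of H (binary 0011), so error is at position 3.
Correct: flip bit 3 of r = 001011000000110 to get c = 000011000000110.


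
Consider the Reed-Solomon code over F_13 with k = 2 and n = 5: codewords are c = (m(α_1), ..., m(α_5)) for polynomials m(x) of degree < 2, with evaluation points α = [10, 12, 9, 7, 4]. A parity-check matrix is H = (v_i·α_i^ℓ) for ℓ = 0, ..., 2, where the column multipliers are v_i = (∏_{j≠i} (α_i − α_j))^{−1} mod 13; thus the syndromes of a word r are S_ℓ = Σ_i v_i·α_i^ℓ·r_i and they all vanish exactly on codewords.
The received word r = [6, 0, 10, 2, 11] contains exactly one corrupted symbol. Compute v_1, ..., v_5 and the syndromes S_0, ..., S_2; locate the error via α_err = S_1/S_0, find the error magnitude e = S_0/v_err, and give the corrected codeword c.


S = (10, 12, 4), error at position 3, error magnitude e = 1, c = [6, 0, 9, 2, 11].

Step 1: column multipliers v_i = (∏_{j≠i}(α_i − α_j))^{−1} mod 13.
  i = 1 (α = 10): (10−12)(10−9)(10−7)(10−4) = (−2)·1·3·6 = −36 ≡ 3, so v_1 = 3^{−1} = 9 (mod 13).
  i = 2 (α = 12): (12−10)(12−9)(12−7)(12−4) = 2·3·5·8 = 240 ≡ 6, so v_2 = 6^{−1} = 11 (mod 13).
  i = 3 (α = 9): (9−10)(9−12)(9−7)(9−4) = (−1)·(−3)·2·5 = 30 ≡ 4, so v_3 = 4^{−1} = 10 (mod 13).
  i = 4 (α = 7): (7−10)(7−12)(7−9)(7−4) = (−3)·(−5)·(−2)·3 = −90 ≡ 1, so v_4 = 1^{−1} = 1 (mod 13).
  i = 5 (α = 4): (4−10)(4−12)(4−9)(4−7) = (−6)·(−8)·(−5)·(−3) = 720 ≡ 5, so v_5 = 5^{−1} = 8 (mod 13).
  v = [9, 11, 10, 1, 8].
Step 2: syndromes of r = [6, 0, 10, 2, 11] (all sums mod 13).
  S_0 = Σ v_i r_i = 9·6 + 11·0 + 10·10 + 1·2 + 8·11 = 244 ≡ 10.
  S_1 = Σ v_i α_i r_i = 9·10·6 + 11·12·0 + 10·9·10 + 1·7·2 + 8·4·11 = 1806 ≡ 12.
  α_i^2 mod 13 = [9, 1, 3, 10, 3].
  S_2 = Σ v_i α_i^2 r_i = 9·9·6 + 11·1·0 + 10·3·10 + 1·10·2 + 8·3·11 = 1070 ≡ 4.
  S = (10, 12, 4) ≠ 0, so r is not a codeword (an error is present).
Step 3: locate the error. For a single error e at position i, S_ℓ = v_i·e·α_i^ℓ, so α_err = S_1/S_0.
  S_0^{−1} = 10^{−1} = 4 (mod 13), so α_err = 12·4 = 48 ≡ 9 = α_3. Error position i = 3.
  Consistency check: S_2/S_1 = 4·12 = 48 ≡ 9 = α_err ✓ (single-error assumption holds).
Step 4: error magnitude e = S_0/v_3 = S_0·∏_{j≠3}(α_3 − α_j) = 10·4 = 40 ≡ 1 (mod 13).
Step 5: correct position 3: c_3 = r_3 − e = 10 − 1 ≡ 9 (mod 13). Hence c = [6, 0, 9, 2, 11].
  Check: interpolating c through the α_i gives m(x) = 10 + 10·x (degree < 2) with m(α_i) = c_i for every i, so c is indeed a codeword.


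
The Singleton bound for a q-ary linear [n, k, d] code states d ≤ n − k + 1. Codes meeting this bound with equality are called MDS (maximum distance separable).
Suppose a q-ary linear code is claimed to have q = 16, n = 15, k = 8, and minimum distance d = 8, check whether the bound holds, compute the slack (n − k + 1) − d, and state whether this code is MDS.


Singleton RHS = n − k + 1 = 8, slack = 0, bound satisfied, MDS.

Singleton bound: d ≤ n − k + 1.
Here n = 15, k = 8, so n − k + 1 = 8.
Given d = 8, check d ≤ 8: YES.
Slack = (n − k + 1) − d = 0.
The code is MDS (slack = 0).
Description: the claimed parameters are [15, 8, 8]_16; such a code would be MDS (meets Singleton bound).


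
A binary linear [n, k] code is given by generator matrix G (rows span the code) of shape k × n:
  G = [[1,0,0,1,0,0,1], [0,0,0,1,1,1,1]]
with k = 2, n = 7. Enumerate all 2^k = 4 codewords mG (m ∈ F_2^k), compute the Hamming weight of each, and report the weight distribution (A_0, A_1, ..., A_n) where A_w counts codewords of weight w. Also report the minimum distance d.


Weight distribution: A_0 = 1, A_3 = 2, A_4 = 1. Minimum distance d = 3.

Enumerate all 2^2 = 4 messages m ∈ F_2^2.
For each, compute codeword c = mG in F_2^7, then tally its weight.
  m = 00 → c = 0000000, weight = 0.
  m = 10 → c = 1001001, weight = 3.
  m = 01 → c = 0001111, weight = 4.
  m = 11 → c = 1000110, weight = 3.
Tally weights:
  weight 0: 1 codewords.
  weight 3: 2 codewords.
  weight 4: 1 codewords.
Minimum distance d = smallest w > 0 with A_w > 0 = 3.
Sanity: Σ A_w = 4 = 2^2 = 4 ✓.
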